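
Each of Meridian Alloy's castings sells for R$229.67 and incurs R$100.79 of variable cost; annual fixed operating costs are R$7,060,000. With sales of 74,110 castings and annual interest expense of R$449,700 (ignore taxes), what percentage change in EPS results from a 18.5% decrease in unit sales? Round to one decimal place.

-86.5%

At 74,110 units, contribution = 74,110 × R$128.88 = R$9,551,296.80.
Operating income = contribution − fixed costs = R$9,551,296.80 − R$7,060,000 = R$2,491,296.80.
Interest = R$449,700.00, so EBIT − I = R$2,041,596.80.
DCL = total CM / (EBIT − I) = R$9,551,296.80 / R$2,041,596.80 = 4.6783.
EPS therefore changes by 4.6783 × (-18.5%) = -86.5%.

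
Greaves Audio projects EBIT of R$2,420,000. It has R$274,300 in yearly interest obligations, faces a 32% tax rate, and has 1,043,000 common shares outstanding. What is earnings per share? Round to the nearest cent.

R$1.40

Interest = R$274,300.00, so EBT = R$2,420,000 − R$274,300.00 = R$2,145,700.00.
Net income = R$2,145,700.00 × (1 − 0.32) = R$1,459,076.00.
Per share: R$1,459,076.00 / 1,043,000 shares = R$1.40.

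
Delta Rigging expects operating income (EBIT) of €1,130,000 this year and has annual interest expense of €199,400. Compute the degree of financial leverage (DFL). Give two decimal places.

1.21

Interest = €199,400.00.
DFL = EBIT ÷ (EBIT − I) = €1,130,000 ÷ (€1,130,000 − €199,400.00) = €1,130,000 ÷ €930,600.00 = 1.2143.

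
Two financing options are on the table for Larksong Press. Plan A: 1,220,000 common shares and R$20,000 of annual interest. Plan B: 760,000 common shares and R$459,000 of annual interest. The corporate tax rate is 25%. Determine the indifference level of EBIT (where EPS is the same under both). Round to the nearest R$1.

R$1,184,304

Set EPS_A = EPS_B: (EBIT − R$20,000)(1 − 0.25) ÷ 1,220,000 = (EBIT − R$459,000)(1 − 0.25) ÷ 760,000.
The (1 − t) factor cancels: (EBIT − 20,000) × 760,000 = (EBIT − 459,000) × 1,220,000.
EBIT × (1,220,000 − 760,000) = 459,000 × 1,220,000 − 20,000 × 760,000 = 544,780,000,000, so EBIT = 544,780,000,000 ÷ 460,000 = 1,184,304.35.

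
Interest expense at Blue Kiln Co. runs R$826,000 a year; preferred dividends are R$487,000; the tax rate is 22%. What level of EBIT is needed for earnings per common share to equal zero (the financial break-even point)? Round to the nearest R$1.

R$1,450,359

Grossing the preferred dividend up to pre-tax terms: R$487,000 / (1 − 0.22) = R$624,358.97.
Financial break-even EBIT = interest + D_p ÷ (1 − t) = R$826,000 + R$624,358.97 = R$1,450,358.97.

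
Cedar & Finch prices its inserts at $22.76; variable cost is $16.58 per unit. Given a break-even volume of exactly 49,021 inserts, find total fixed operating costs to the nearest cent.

Unit CM = price − variable cost = $22.76 − $16.58 = $6.18.
Since BE = FC / CM, FC = 49,021 × $6.18 = $302,949.78.

$302,949.78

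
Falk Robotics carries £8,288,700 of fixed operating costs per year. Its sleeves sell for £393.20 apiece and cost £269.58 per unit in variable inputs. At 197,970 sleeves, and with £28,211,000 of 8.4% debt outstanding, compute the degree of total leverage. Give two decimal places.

At 197,970 units, contribution = 197,970 × £123.62 = £24,473,051.40.
EBIT = £24,473,051.40 − £8,288,700 = £16,184,351.40. Interest = £2,369,724.00.
DOL = £24,473,051.40 ÷ £16,184,351.40 = 1.5121; DFL = £16,184,351.40 ÷ £13,814,627.40 = 1.1715.
Combined leverage = 1.5121 × 1.1715 = 1.7714.

1.77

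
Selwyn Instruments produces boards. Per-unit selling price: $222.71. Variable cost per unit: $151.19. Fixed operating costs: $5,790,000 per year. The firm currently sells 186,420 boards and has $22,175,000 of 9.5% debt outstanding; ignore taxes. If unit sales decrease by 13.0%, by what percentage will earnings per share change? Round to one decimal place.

Total contribution margin = 186,420 × $71.52 = $13,332,758.40.
Subtracting fixed costs: EBIT = $13,332,758.40 − $5,790,000 = $7,542,758.40.
Interest = $2,106,625.00, so EBIT − I = $5,436,133.40.
DCL = total CM / (EBIT − I) = $13,332,758.40 / $5,436,133.40 = 2.4526.
%ΔEPS = DCL × %ΔSales = 2.4526 × -13.0% = -31.9%.

-31.9%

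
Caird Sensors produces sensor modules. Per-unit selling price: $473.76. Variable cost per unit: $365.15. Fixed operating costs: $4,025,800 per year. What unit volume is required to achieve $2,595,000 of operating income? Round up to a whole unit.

Contribution margin per unit = $473.76 − $365.15 = $108.61.
Need Q such that Q × $108.61 − $4,025,800 = $2,595,000, i.e. Q = $6,620,800 / $108.61 = 60,959.40 → 60,960.

60,960 sensor modules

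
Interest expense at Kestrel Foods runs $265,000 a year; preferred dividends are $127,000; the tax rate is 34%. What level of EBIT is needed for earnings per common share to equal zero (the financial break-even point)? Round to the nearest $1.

$457,424

Grossing the preferred dividend up to pre-tax terms: $127,000 / (1 − 0.34) = $192,424.24.
Financial break-even EBIT = interest + D_p ÷ (1 − t) = $265,000 + $192,424.24 = $457,424.24.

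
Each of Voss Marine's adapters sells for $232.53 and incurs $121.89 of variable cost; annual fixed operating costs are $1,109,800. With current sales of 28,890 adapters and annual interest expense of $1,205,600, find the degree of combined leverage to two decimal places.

Total contribution margin = 28,890 × $110.64 = $3,196,389.60.
EBIT = $3,196,389.60 − $1,109,800 = $2,086,589.60. Interest = $1,205,600.00.
DOL = $3,196,389.60 ÷ $2,086,589.60 = 1.5319; DFL = $2,086,589.60 ÷ $880,989.60 = 2.3685.
DCL = DOL × DFL = 1.5319 × 2.3685 = 3.6283.

3.63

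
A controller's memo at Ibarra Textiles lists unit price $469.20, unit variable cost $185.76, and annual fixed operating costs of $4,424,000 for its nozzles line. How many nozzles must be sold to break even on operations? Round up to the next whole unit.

15,609 nozzles

Unit CM = price − variable cost = $469.20 − $185.76 = $283.44.
Units to break even: $4,424,000 ÷ $283.44 = 15,608.24, rounded up to 15,609.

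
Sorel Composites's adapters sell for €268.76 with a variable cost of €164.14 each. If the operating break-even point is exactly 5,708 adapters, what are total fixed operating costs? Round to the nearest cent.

Contribution margin per unit = €268.76 − €164.14 = €104.62.
Fixed costs = break-even units × CM = 5,708 × €104.62 = €597,170.96.

€597,170.96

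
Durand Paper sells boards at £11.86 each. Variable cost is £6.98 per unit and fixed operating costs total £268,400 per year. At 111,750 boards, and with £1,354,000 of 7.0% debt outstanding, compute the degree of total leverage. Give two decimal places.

2.99

Total contribution margin = 111,750 × £4.88 = £545,340.00.
Subtracting fixed costs: EBIT = £545,340.00 − £268,400 = £276,940.00. Interest = £94,780.00.
DOL = £545,340.00 ÷ £276,940.00 = 1.9692; DFL = £276,940.00 ÷ £182,160.00 = 1.5203.
Combined leverage = 1.9692 × 1.5203 = 2.9938.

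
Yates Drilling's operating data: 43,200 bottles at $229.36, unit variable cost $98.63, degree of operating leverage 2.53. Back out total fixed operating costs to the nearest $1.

Contribution at this volume is 43,200 × $130.73 = $5,647,536.00.
Since DOL = CM ÷ EBIT, EBIT = $5,647,536.00 ÷ 2.53 = $2,232,227.67.
And FC = contribution − EBIT = $5,647,536.00 − $2,232,227.67 = $3,415,308.

$3,415,308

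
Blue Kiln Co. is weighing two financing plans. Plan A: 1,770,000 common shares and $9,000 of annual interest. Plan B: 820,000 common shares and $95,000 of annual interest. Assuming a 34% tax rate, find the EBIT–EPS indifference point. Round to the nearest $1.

$169,232

At indifference, (EBIT − 9,000)(1 − t)/1,770,000 = (EBIT − 95,000)(1 − t)/820,000.
Cancelling (1 − t) and cross-multiplying: 820,000·(EBIT − 9,000) = 1,770,000·(EBIT − 95,000).
EBIT × (1,770,000 − 820,000) = 95,000 × 1,770,000 − 9,000 × 820,000 = 160,770,000,000, so EBIT = 160,770,000,000 ÷ 950,000 = 169,231.58.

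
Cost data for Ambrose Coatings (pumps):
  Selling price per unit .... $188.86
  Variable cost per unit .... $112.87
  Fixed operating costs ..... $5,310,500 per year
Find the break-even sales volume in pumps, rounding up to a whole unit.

Unit CM = price − variable cost = $188.86 − $112.87 = $75.99.
Break-even volume = fixed costs ÷ CM per unit = $5,310,500 ÷ $75.99 = 69,884.20, so 69,885 pumps.

69,885 pumps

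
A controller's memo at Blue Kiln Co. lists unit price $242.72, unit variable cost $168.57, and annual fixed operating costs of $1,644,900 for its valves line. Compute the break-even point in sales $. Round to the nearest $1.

$5,384,358

CM per unit = $242.72 − $168.57 = $74.15; CM ratio = $74.15 / $242.72 = 0.3055.
Break-even sales = FC ÷ CM ratio = $1,644,900 × $242.72 / $74.15 = $5,384,358.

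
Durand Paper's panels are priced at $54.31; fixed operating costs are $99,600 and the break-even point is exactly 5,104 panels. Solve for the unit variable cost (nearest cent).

$34.80

Contribution per unit must be FC / Q = $99,600 / 5,104 = $19.5141.
Hence VC = price − CM = $54.31 − $19.5141 = $34.80.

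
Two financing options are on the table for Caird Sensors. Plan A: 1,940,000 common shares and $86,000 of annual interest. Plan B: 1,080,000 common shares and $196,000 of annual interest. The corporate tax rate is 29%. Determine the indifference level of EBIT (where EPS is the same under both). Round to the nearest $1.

Set EPS_A = EPS_B: (EBIT − $86,000)(1 − 0.29) ÷ 1,940,000 = (EBIT − $196,000)(1 − 0.29) ÷ 1,080,000.
The (1 − t) factor cancels: (EBIT − 86,000) × 1,080,000 = (EBIT − 196,000) × 1,940,000.
Solving, EBIT = (196,000·1,940,000 − 86,000·1,080,000) / (1,940,000 − 1,080,000) = 287,360,000,000 / 860,000 = 334,139.53.

$334,140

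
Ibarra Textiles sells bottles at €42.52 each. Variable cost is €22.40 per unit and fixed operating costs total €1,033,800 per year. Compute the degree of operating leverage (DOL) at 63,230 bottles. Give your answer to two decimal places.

Contribution at this volume is 63,230 × €20.12 = €1,272,187.60.
EBIT = €1,272,187.60 − €1,033,800 = €238,387.60.
Degree of operating leverage = €1,272,187.60 / €238,387.60 = 5.3366.

5.34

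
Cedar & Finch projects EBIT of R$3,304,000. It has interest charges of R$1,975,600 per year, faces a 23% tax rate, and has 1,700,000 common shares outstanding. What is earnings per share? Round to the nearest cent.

R$0.60

Pre-tax income = R$3,304,000 − R$1,975,600.00 = R$1,328,400.00.
After tax at 23%: net income = R$1,328,400.00 × 0.77 = R$1,022,868.00.
Per share: R$1,022,868.00 / 1,700,000 shares = R$0.60.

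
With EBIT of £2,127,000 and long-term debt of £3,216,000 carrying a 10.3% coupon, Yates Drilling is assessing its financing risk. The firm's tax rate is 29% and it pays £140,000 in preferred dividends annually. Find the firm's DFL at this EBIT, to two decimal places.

Annual interest charges come to £331,248.00.
Pre-tax preferred-dividend burden = £140,000 ÷ (1 − 0.29) = £197,183.10.
DFL = EBIT ÷ [EBIT − I − D_p/(1−t)] = £2,127,000 ÷ [£2,127,000 − £331,248.00 − £197,183.10] = £2,127,000 ÷ £1,598,568.90 = 1.3306.

1.33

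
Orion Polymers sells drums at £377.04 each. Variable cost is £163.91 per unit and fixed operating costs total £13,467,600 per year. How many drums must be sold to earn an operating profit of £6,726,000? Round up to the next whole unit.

94,748 drums

Each unit contributes £377.04 − £163.91 = £213.13.
Need Q such that Q × £213.13 − £13,467,600 = £6,726,000, i.e. Q = £20,193,600 / £213.13 = 94,747.81 → 94,748.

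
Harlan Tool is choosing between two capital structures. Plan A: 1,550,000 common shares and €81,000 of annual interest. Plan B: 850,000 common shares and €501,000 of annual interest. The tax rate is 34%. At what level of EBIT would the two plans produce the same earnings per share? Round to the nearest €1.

€1,011,000

At indifference, (EBIT − 81,000)(1 − t)/1,550,000 = (EBIT − 501,000)(1 − t)/850,000.
Cancelling (1 − t) and cross-multiplying: 850,000·(EBIT − 81,000) = 1,550,000·(EBIT − 501,000).
Solving, EBIT = (501,000·1,550,000 − 81,000·850,000) / (1,550,000 − 850,000) = 707,700,000,000 / 700,000 = 1,011,000.00.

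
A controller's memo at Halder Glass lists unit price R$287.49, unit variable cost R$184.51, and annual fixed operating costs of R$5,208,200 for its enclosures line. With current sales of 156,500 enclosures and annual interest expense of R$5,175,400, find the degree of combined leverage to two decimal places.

2.81

At 156,500 units, contribution = 156,500 × R$102.98 = R$16,116,370.00.
Operating income = contribution − fixed costs = R$16,116,370.00 − R$5,208,200 = R$10,908,170.00. Interest = R$5,175,400.00.
DOL = R$16,116,370.00 ÷ R$10,908,170.00 = 1.4775; DFL = R$10,908,170.00 ÷ R$5,732,770.00 = 1.9028.
DCL = DOL × DFL = 1.4775 × 1.9028 = 2.8114.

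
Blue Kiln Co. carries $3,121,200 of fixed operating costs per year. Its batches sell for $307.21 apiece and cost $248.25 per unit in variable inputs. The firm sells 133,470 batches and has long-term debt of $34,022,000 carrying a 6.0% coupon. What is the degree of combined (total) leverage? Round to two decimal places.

2.91

Contribution at this volume is 133,470 × $58.96 = $7,869,391.20.
EBIT = $7,869,391.20 − $3,121,200 = $4,748,191.20. Interest = $2,041,320.00, so EBIT − I = $2,706,871.20.
Degree of total leverage = total CM / (EBIT − interest) = $7,869,391.20 / $2,706,871.20 = 2.9072.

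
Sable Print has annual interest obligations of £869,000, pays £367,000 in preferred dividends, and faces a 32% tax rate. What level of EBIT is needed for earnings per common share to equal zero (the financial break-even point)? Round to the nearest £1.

£1,408,706

Grossing the preferred dividend up to pre-tax terms: £367,000 / (1 − 0.32) = £539,705.88.
EPS = 0 when EBIT covers interest plus the pre-tax preferred burden: £869,000 + £539,705.88 = £1,408,705.88.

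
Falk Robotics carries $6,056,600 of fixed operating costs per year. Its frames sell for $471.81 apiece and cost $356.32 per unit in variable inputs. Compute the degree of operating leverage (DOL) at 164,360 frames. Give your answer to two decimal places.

At 164,360 units, contribution = 164,360 × $115.49 = $18,981,936.40.
Operating income = contribution − fixed costs = $18,981,936.40 − $6,056,600 = $12,925,336.40.
So DOL = total CM / EBIT = $18,981,936.40 / $12,925,336.40 = 1.4686.

1.47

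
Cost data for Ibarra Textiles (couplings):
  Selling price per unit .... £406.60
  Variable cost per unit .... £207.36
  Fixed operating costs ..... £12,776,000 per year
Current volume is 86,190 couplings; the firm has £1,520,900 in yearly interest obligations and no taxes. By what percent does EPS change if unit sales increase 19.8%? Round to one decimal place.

At 86,190 units, contribution = 86,190 × £199.24 = £17,172,495.60.
Subtracting fixed costs: EBIT = £17,172,495.60 − £12,776,000 = £4,396,495.60.
After interest of £1,520,900.00, pre-tax earnings = £2,875,595.60.
Degree of combined leverage = contribution ÷ (EBIT − I) = £17,172,495.60 ÷ £2,875,595.60 = 5.9718.
EPS therefore changes by 5.9718 × (+19.8%) = +118.2%.

+118.2%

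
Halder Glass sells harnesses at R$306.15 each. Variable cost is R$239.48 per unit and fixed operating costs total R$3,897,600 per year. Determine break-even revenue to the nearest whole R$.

R$17,897,859

CM per unit = R$306.15 − R$239.48 = R$66.67; CM ratio = R$66.67 / R$306.15 = 0.2178.
Break-even sales = FC ÷ CM ratio = R$3,897,600 × R$306.15 / R$66.67 = R$17,897,859.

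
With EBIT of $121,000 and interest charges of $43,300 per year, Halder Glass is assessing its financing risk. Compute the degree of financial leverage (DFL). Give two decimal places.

1.56

Annual interest charges come to $43,300.00.
Degree of financial leverage = EBIT / (EBIT − interest) = $121,000 / $77,700.00 = 1.5573.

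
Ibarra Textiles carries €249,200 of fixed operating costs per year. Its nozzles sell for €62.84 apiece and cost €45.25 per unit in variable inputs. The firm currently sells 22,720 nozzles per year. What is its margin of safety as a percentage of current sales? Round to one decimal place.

37.6%

Contribution margin per unit = €62.84 − €45.25 = €17.59. Break-even units = €249,200 ÷ €17.59 = 14,167.14; break-even revenue = 14,167.14 × €62.84 = €890,263.10.
Actual sales revenue = 22,720 × €62.84 = €1,427,724.80.
Margin of safety = (€1,427,724.80 − €890,263.10) ÷ €1,427,724.80 = 37.6%.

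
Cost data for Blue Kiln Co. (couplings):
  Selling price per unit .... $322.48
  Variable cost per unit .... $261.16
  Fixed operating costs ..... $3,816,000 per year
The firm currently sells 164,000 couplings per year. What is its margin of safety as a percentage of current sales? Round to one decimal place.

Unit CM = price − variable cost = $322.48 − $261.16 = $61.32. Break-even units = $3,816,000 ÷ $61.32 = 62,230.92; break-even revenue = 62,230.92 × $322.48 = $20,068,227.01.
Actual sales revenue = 164,000 × $322.48 = $52,886,720.00.
Margin of safety = ($52,886,720.00 − $20,068,227.01) ÷ $52,886,720.00 = 62.1%.

62.1%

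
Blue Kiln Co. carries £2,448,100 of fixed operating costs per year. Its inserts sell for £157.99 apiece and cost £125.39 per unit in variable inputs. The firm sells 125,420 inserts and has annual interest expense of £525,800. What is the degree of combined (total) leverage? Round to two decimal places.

3.67

At 125,420 units, contribution = 125,420 × £32.60 = £4,088,692.00.
EBIT = £4,088,692.00 − £2,448,100 = £1,640,592.00. Interest = £525,800.00.
DOL = £4,088,692.00 ÷ £1,640,592.00 = 2.4922; DFL = £1,640,592.00 ÷ £1,114,792.00 = 1.4717.
DCL = DOL × DFL = 2.4922 × 1.4717 = 3.6678.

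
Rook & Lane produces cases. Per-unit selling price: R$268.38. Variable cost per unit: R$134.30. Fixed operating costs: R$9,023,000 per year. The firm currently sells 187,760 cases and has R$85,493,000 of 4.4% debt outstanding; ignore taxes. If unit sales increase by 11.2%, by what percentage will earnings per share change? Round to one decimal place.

+22.8%

Contribution at this volume is 187,760 × R$134.08 = R$25,174,860.80.
Operating income = contribution − fixed costs = R$25,174,860.80 − R$9,023,000 = R$16,151,860.80.
After interest of R$3,761,692.00, pre-tax earnings = R$12,390,168.80.
DCL = total CM / (EBIT − I) = R$25,174,860.80 / R$12,390,168.80 = 2.0318.
%ΔEPS = DCL × %ΔSales = 2.0318 × +11.2% = +22.8%.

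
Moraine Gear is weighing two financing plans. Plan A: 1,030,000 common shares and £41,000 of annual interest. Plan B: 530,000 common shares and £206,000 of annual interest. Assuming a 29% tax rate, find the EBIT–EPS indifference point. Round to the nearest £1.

£380,900

Set EPS_A = EPS_B: (EBIT − £41,000)(1 − 0.29) ÷ 1,030,000 = (EBIT − £206,000)(1 − 0.29) ÷ 530,000.
The (1 − t) factor cancels: (EBIT − 41,000) × 530,000 = (EBIT − 206,000) × 1,030,000.
EBIT × (1,030,000 − 530,000) = 206,000 × 1,030,000 − 41,000 × 530,000 = 190,450,000,000, so EBIT = 190,450,000,000 ÷ 500,000 = 380,900.00.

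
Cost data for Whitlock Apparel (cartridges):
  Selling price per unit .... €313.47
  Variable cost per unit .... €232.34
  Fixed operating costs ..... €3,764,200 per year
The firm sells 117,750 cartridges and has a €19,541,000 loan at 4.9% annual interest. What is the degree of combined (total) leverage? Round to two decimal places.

Total contribution margin = 117,750 × €81.13 = €9,553,057.50.
Subtracting fixed costs: EBIT = €9,553,057.50 − €3,764,200 = €5,788,857.50. Interest = €957,509.00.
DOL = €9,553,057.50 ÷ €5,788,857.50 = 1.6502; DFL = €5,788,857.50 ÷ €4,831,348.50 = 1.1982.
Combined leverage = 1.6502 × 1.1982 = 1.9773.

1.98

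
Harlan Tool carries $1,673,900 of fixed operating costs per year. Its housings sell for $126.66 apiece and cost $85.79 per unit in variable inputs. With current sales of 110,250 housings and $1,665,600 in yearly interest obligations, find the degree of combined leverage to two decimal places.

3.86

At 110,250 units, contribution = 110,250 × $40.87 = $4,505,917.50.
Operating income = contribution − fixed costs = $4,505,917.50 − $1,673,900 = $2,832,017.50. Interest = $1,665,600.00, so EBIT − I = $1,166,417.50.
DCL = contribution ÷ (EBIT − I) = $4,505,917.50 ÷ $1,166,417.50 = 3.8630.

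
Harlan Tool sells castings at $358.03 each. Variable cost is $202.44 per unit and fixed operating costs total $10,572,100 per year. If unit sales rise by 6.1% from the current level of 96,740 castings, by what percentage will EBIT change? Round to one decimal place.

Contribution at this volume is 96,740 × $155.59 = $15,051,776.60.
Operating income = contribution − fixed costs = $15,051,776.60 − $10,572,100 = $4,479,676.60.
So DOL = total CM / EBIT = $15,051,776.60 / $4,479,676.60 = 3.3600.
So EBIT moves 3.3600 × (+6.1%) = +20.5%.

+20.5%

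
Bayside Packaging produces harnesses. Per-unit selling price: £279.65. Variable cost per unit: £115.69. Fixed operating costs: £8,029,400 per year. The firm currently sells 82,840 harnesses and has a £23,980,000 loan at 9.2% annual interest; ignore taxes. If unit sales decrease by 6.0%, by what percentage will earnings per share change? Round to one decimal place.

At 82,840 units, contribution = 82,840 × £163.96 = £13,582,446.40.
EBIT = £13,582,446.40 − £8,029,400 = £5,553,046.40.
After interest of £2,206,160.00, pre-tax earnings = £3,346,886.40.
DCL = total CM / (EBIT − I) = £13,582,446.40 / £3,346,886.40 = 4.0582.
EPS therefore changes by 4.0582 × (-6.0%) = -24.3%.

-24.3%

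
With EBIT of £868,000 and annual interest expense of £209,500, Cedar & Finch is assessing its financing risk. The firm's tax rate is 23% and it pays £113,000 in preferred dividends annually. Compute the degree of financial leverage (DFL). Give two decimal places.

1.70

Interest = £209,500.00.
Preferred dividends grossed up pre-tax: £113,000 / (1 − 0.23) = £146,753.25.
DFL = EBIT ÷ [EBIT − I − D_p/(1−t)] = £868,000 ÷ [£868,000 − £209,500.00 − £146,753.25] = £868,000 ÷ £511,746.75 = 1.6962.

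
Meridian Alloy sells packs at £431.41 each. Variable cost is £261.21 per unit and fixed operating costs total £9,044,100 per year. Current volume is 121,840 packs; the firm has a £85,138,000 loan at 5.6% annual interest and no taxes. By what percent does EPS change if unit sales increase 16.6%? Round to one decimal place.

+49.7%

Contribution at this volume is 121,840 × £170.20 = £20,737,168.00.
Operating income = contribution − fixed costs = £20,737,168.00 − £9,044,100 = £11,693,068.00.
Interest = £4,767,728.00, so EBIT − I = £6,925,340.00.
DCL = total CM / (EBIT − I) = £20,737,168.00 / £6,925,340.00 = 2.9944.
EPS therefore changes by 2.9944 × (+16.6%) = +49.7%.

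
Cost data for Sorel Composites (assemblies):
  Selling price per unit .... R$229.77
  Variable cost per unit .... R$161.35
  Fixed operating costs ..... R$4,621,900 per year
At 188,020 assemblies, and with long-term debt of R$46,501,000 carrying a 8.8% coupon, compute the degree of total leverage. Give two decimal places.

3.10

Total contribution margin = 188,020 × R$68.42 = R$12,864,328.40.
Subtracting fixed costs: EBIT = R$12,864,328.40 − R$4,621,900 = R$8,242,428.40. Interest = R$4,092,088.00.
DOL = R$12,864,328.40 ÷ R$8,242,428.40 = 1.5607; DFL = R$8,242,428.40 ÷ R$4,150,340.40 = 1.9860.
Combined leverage = 1.5607 × 1.9860 = 3.0996.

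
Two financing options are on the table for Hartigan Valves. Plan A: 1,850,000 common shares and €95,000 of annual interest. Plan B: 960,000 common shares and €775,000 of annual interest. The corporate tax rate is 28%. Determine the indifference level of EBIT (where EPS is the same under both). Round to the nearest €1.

Set EPS_A = EPS_B: (EBIT − €95,000)(1 − 0.28) ÷ 1,850,000 = (EBIT − €775,000)(1 − 0.28) ÷ 960,000.
The (1 − t) factor cancels: (EBIT − 95,000) × 960,000 = (EBIT − 775,000) × 1,850,000.
EBIT × (1,850,000 − 960,000) = 775,000 × 1,850,000 − 95,000 × 960,000 = 1,342,550,000,000, so EBIT = 1,342,550,000,000 ÷ 890,000 = 1,508,483.15.

€1,508,483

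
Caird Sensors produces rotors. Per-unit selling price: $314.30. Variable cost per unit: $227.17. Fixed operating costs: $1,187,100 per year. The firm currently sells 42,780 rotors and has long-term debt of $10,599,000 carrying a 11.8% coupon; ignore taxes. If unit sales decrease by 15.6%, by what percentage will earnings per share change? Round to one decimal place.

-45.1%

Contribution at this volume is 42,780 × $87.13 = $3,727,421.40.
Subtracting fixed costs: EBIT = $3,727,421.40 − $1,187,100 = $2,540,321.40.
After interest of $1,250,682.00, pre-tax earnings = $1,289,639.40.
DCL = total CM / (EBIT − I) = $3,727,421.40 / $1,289,639.40 = 2.8903.
%ΔEPS = DCL × %ΔSales = 2.8903 × -15.6% = -45.1%.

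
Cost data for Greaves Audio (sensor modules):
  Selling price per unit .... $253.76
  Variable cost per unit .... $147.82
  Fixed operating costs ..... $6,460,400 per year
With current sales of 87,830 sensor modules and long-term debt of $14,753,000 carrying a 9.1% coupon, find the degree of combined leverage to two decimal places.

6.20

Total contribution margin = 87,830 × $105.94 = $9,304,710.20.
Subtracting fixed costs: EBIT = $9,304,710.20 − $6,460,400 = $2,844,310.20. Interest = $1,342,523.00.
DOL = $9,304,710.20 ÷ $2,844,310.20 = 3.2713; DFL = $2,844,310.20 ÷ $1,501,787.20 = 1.8940.
DCL = DOL × DFL = 3.2713 × 1.8940 = 6.1958.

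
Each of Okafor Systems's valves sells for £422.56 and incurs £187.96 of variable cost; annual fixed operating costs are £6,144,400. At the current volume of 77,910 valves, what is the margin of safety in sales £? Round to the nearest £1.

Contribution margin per unit = £422.56 − £187.96 = £234.60. Break-even units = £6,144,400 ÷ £234.60 = 26,190.96; break-even revenue = 26,190.96 × £422.56 = £11,067,253.47.
Actual sales revenue = 77,910 × £422.56 = £32,921,649.60.
Margin of safety = £32,921,649.60 − £11,067,253.47 = £21,854,396.

£21,854,396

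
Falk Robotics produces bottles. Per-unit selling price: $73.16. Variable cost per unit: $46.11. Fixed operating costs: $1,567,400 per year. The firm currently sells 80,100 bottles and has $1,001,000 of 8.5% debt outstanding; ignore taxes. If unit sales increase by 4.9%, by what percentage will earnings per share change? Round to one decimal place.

At 80,100 units, contribution = 80,100 × $27.05 = $2,166,705.00.
Subtracting fixed costs: EBIT = $2,166,705.00 − $1,567,400 = $599,305.00.
After interest of $85,085.00, pre-tax earnings = $514,220.00.
DCL = total CM / (EBIT − I) = $2,166,705.00 / $514,220.00 = 4.2136.
%ΔEPS = DCL × %ΔSales = 4.2136 × +4.9% = +20.6%.

+20.6%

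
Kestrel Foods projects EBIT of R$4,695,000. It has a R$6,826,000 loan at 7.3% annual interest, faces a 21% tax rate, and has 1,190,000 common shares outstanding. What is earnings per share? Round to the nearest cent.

R$2.79

Pre-tax income = R$4,695,000 − R$498,298.00 = R$4,196,702.00.
Net income = R$4,196,702.00 × (1 − 0.21) = R$3,315,394.58.
EPS = R$3,315,394.58 ÷ 1,190,000 = R$2.79.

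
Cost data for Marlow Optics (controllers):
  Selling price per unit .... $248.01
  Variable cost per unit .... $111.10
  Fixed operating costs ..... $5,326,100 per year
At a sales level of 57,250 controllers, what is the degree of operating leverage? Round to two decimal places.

3.12

Total contribution margin = 57,250 × $136.91 = $7,838,097.50.
Operating income = contribution − fixed costs = $7,838,097.50 − $5,326,100 = $2,511,997.50.
DOL = contribution ÷ EBIT = $7,838,097.50 ÷ $2,511,997.50 = 3.1203.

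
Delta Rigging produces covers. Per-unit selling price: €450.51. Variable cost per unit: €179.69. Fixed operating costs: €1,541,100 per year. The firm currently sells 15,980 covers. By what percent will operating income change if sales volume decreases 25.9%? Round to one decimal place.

-40.2%

At 15,980 units, contribution = 15,980 × €270.82 = €4,327,703.60.
EBIT = €4,327,703.60 − €1,541,100 = €2,786,603.60.
Degree of operating leverage = €4,327,703.60 / €2,786,603.60 = 1.5530.
So EBIT moves 1.5530 × (-25.9%) = -40.2%.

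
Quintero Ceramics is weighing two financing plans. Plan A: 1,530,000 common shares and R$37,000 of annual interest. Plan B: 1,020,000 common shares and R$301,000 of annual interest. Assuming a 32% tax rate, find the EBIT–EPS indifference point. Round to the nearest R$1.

Set EPS_A = EPS_B: (EBIT − R$37,000)(1 − 0.32) ÷ 1,530,000 = (EBIT − R$301,000)(1 − 0.32) ÷ 1,020,000.
Cancelling (1 − t) and cross-multiplying: 1,020,000·(EBIT − 37,000) = 1,530,000·(EBIT − 301,000).
Solving, EBIT = (301,000·1,530,000 − 37,000·1,020,000) / (1,530,000 − 1,020,000) = 422,790,000,000 / 510,000 = 829,000.00.

R$829,000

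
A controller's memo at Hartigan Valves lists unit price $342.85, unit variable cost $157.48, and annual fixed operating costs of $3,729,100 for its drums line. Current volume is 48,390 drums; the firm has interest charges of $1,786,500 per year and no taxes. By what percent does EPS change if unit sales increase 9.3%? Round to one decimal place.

+24.1%

Total contribution margin = 48,390 × $185.37 = $8,970,054.30.
Operating income = contribution − fixed costs = $8,970,054.30 − $3,729,100 = $5,240,954.30.
Interest = $1,786,500.00, so EBIT − I = $3,454,454.30.
DCL = total CM / (EBIT − I) = $8,970,054.30 / $3,454,454.30 = 2.5967.
EPS therefore changes by 2.5967 × (+9.3%) = +24.1%.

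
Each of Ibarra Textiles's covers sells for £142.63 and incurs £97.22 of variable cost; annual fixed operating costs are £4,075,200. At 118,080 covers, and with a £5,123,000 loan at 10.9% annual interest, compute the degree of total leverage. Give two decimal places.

Contribution at this volume is 118,080 × £45.41 = £5,362,012.80.
EBIT = £5,362,012.80 − £4,075,200 = £1,286,812.80. Interest = £558,407.00.
DOL = £5,362,012.80 ÷ £1,286,812.80 = 4.1669; DFL = £1,286,812.80 ÷ £728,405.80 = 1.7666.
Combined leverage = 4.1669 × 1.7666 = 7.3612.

7.36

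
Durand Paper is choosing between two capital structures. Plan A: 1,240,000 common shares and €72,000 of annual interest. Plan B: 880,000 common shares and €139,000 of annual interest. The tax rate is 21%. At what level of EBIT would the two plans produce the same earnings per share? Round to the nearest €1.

€302,778

Set EPS_A = EPS_B: (EBIT − €72,000)(1 − 0.21) ÷ 1,240,000 = (EBIT − €139,000)(1 − 0.21) ÷ 880,000.
The (1 − t) factor cancels: (EBIT − 72,000) × 880,000 = (EBIT − 139,000) × 1,240,000.
EBIT × (1,240,000 − 880,000) = 139,000 × 1,240,000 − 72,000 × 880,000 = 109,000,000,000, so EBIT = 109,000,000,000 ÷ 360,000 = 302,777.78.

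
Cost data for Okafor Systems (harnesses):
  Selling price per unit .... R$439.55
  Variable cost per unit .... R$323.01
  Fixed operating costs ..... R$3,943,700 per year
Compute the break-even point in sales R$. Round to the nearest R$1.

CM per unit = R$439.55 − R$323.01 = R$116.54; CM ratio = R$116.54 / R$439.55 = 0.2651.
Break-even sales = FC ÷ CM ratio = R$3,943,700 × R$439.55 / R$116.54 = R$14,874,321.

R$14,874,321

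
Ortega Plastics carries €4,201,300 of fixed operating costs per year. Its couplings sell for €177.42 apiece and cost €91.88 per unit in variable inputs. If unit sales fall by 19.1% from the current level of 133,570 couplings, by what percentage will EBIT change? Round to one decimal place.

Total contribution margin = 133,570 × €85.54 = €11,425,577.80.
Subtracting fixed costs: EBIT = €11,425,577.80 − €4,201,300 = €7,224,277.80.
DOL = contribution ÷ EBIT = €11,425,577.80 ÷ €7,224,277.80 = 1.5816.
So EBIT moves 1.5816 × (-19.1%) = -30.2%.

-30.2%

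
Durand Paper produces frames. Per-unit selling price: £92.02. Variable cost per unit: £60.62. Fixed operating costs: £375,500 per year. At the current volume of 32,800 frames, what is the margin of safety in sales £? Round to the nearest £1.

Unit CM = price − variable cost = £92.02 − £60.62 = £31.40. Break-even units = £375,500 ÷ £31.40 = 11,958.60; break-even revenue = 11,958.60 × £92.02 = £1,100,430.25.
Actual sales revenue = 32,800 × £92.02 = £3,018,256.00.
Margin of safety = £3,018,256.00 − £1,100,430.25 = £1,917,826.

£1,917,826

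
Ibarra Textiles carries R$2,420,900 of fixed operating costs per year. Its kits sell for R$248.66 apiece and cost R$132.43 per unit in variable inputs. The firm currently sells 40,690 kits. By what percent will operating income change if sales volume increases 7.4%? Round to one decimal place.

Total contribution margin = 40,690 × R$116.23 = R$4,729,398.70.
Operating income = contribution − fixed costs = R$4,729,398.70 − R$2,420,900 = R$2,308,498.70.
So DOL = total CM / EBIT = R$4,729,398.70 / R$2,308,498.70 = 2.0487.
So EBIT moves 2.0487 × (+7.4%) = +15.2%.

+15.2%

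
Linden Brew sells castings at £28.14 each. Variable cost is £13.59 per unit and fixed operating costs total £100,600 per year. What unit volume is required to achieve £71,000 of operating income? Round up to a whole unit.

11,794 castings

Each unit contributes £28.14 − £13.59 = £14.55.
Units = (FC + target) / CM = (£100,600 + £71,000) / £14.55 = 11,793.81, so 11,794 castings.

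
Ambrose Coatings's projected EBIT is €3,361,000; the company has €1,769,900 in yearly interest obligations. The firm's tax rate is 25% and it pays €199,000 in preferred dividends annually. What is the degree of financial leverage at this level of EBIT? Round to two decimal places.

2.54

Interest = €1,769,900.00.
Pre-tax preferred-dividend burden = €199,000 ÷ (1 − 0.25) = €265,333.33.
DFL = EBIT ÷ [EBIT − I − D_p/(1−t)] = €3,361,000 ÷ [€3,361,000 − €1,769,900.00 − €265,333.33] = €3,361,000 ÷ €1,325,766.67 = 2.5351.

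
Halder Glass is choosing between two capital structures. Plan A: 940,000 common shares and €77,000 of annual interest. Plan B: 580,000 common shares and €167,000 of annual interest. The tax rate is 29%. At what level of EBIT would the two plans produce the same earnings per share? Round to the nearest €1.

€312,000

At indifference, (EBIT − 77,000)(1 − t)/940,000 = (EBIT − 167,000)(1 − t)/580,000.
Cancelling (1 − t) and cross-multiplying: 580,000·(EBIT − 77,000) = 940,000·(EBIT − 167,000).
Solving, EBIT = (167,000·940,000 − 77,000·580,000) / (940,000 − 580,000) = 112,320,000,000 / 360,000 = 312,000.00.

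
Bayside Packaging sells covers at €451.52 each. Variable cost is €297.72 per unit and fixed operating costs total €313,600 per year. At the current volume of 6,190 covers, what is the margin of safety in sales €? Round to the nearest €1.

Unit CM = price − variable cost = €451.52 − €297.72 = €153.80. Break-even units = €313,600 ÷ €153.80 = 2,039.01; break-even revenue = 2,039.01 × €451.52 = €920,654.56.
Current sales = 6,190 × €451.52 = €2,794,908.80.
Margin of safety = €2,794,908.80 − €920,654.56 = €1,874,254.

€1,874,254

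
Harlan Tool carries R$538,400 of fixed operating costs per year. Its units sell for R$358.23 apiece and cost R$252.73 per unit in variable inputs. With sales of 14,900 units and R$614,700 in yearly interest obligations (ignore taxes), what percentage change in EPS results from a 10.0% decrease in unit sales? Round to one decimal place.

-37.5%

Contribution at this volume is 14,900 × R$105.50 = R$1,571,950.00.
Operating income = contribution − fixed costs = R$1,571,950.00 − R$538,400 = R$1,033,550.00.
Interest = R$614,700.00, so EBIT − I = R$418,850.00.
Degree of combined leverage = contribution ÷ (EBIT − I) = R$1,571,950.00 ÷ R$418,850.00 = 3.7530.
EPS therefore changes by 3.7530 × (-10.0%) = -37.5%.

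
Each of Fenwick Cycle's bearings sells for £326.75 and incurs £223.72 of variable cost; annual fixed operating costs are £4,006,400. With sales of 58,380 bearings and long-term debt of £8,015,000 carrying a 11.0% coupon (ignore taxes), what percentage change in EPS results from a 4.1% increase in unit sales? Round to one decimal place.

+21.9%

Contribution at this volume is 58,380 × £103.03 = £6,014,891.40.
Subtracting fixed costs: EBIT = £6,014,891.40 − £4,006,400 = £2,008,491.40.
Interest = £881,650.00, so EBIT − I = £1,126,841.40.
DCL = total CM / (EBIT − I) = £6,014,891.40 / £1,126,841.40 = 5.3378.
%ΔEPS = DCL × %ΔSales = 5.3378 × +4.1% = +21.9%.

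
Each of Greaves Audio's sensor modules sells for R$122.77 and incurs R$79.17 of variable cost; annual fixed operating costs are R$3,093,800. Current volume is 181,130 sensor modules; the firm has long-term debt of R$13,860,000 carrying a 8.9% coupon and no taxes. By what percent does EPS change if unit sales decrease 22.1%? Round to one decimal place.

-48.9%

Total contribution margin = 181,130 × R$43.60 = R$7,897,268.00.
Operating income = contribution − fixed costs = R$7,897,268.00 − R$3,093,800 = R$4,803,468.00.
Interest = R$1,233,540.00, so EBIT − I = R$3,569,928.00.
Degree of combined leverage = contribution ÷ (EBIT − I) = R$7,897,268.00 ÷ R$3,569,928.00 = 2.2122.
EPS therefore changes by 2.2122 × (-22.1%) = -48.9%.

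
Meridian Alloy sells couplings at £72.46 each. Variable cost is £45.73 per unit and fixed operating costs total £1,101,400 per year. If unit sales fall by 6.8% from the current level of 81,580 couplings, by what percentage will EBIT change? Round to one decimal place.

Total contribution margin = 81,580 × £26.73 = £2,180,633.40.
Operating income = contribution − fixed costs = £2,180,633.40 − £1,101,400 = £1,079,233.40.
Degree of operating leverage = £2,180,633.40 / £1,079,233.40 = 2.0205.
%ΔEBIT = DOL × %ΔSales = 2.0205 × -6.8% = -13.7%.

-13.7%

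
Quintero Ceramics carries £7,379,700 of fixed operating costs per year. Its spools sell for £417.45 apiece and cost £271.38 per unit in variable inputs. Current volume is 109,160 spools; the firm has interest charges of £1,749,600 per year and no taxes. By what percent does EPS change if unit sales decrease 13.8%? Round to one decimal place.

-32.3%

Contribution at this volume is 109,160 × £146.07 = £15,945,001.20.
Operating income = contribution − fixed costs = £15,945,001.20 − £7,379,700 = £8,565,301.20.
After interest of £1,749,600.00, pre-tax earnings = £6,815,701.20.
Degree of combined leverage = contribution ÷ (EBIT − I) = £15,945,001.20 ÷ £6,815,701.20 = 2.3395.
EPS therefore changes by 2.3395 × (-13.8%) = -32.3%.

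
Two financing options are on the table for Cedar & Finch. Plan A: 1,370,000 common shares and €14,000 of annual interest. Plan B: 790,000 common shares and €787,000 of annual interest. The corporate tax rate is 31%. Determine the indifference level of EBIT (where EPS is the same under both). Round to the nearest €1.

At indifference, (EBIT − 14,000)(1 − t)/1,370,000 = (EBIT − 787,000)(1 − t)/790,000.
The (1 − t) factor cancels: (EBIT − 14,000) × 790,000 = (EBIT − 787,000) × 1,370,000.
EBIT × (1,370,000 − 790,000) = 787,000 × 1,370,000 − 14,000 × 790,000 = 1,067,130,000,000, so EBIT = 1,067,130,000,000 ÷ 580,000 = 1,839,879.31.

€1,839,879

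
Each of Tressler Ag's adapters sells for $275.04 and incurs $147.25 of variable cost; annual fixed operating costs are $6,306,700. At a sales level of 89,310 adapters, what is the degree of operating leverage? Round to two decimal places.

2.24

Contribution at this volume is 89,310 × $127.79 = $11,412,924.90.
EBIT = $11,412,924.90 − $6,306,700 = $5,106,224.90.
DOL = contribution ÷ EBIT = $11,412,924.90 ÷ $5,106,224.90 = 2.2351.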